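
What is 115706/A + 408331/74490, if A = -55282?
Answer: 6977207201/2058978090 ≈ 3.3887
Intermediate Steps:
115706/A + 408331/74490 = 115706/(-55282) + 408331/74490 = 115706*(-1/55282) + 408331*(1/74490) = -57853/27641 + 408331/74490 = 6977207201/2058978090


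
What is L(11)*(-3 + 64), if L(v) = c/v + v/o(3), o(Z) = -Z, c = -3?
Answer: -7930/33 ≈ -240.30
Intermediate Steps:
L(v) = -3/v - v/3 (L(v) = -3/v + v/((-1*3)) = -3/v + v/(-3) = -3/v + v*(-⅓) = -3/v - v/3)
L(11)*(-3 + 64) = (-3/11 - ⅓*11)*(-3 + 64) = (-3*1/11 - 11/3)*61 = (-3/11 - 11/3)*61 = -130/33*61 = -7930/33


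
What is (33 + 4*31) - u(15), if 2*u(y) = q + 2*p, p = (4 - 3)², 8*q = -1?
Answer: 2497/16 ≈ 156.06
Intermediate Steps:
q = -⅛ (q = (⅛)*(-1) = -⅛ ≈ -0.12500)
p = 1 (p = 1² = 1)
u(y) = 15/16 (u(y) = (-⅛ + 2*1)/2 = (-⅛ + 2)/2 = (½)*(15/8) = 15/16)
(33 + 4*31) - u(15) = (33 + 4*31) - 1*15/16 = (33 + 124) - 15/16 = 157 - 15/16 = 2497/16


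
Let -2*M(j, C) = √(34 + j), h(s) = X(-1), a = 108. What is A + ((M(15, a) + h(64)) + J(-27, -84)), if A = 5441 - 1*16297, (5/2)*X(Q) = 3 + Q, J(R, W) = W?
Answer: -109427/10 ≈ -10943.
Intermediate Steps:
X(Q) = 6/5 + 2*Q/5 (X(Q) = 2*(3 + Q)/5 = 6/5 + 2*Q/5)
h(s) = ⅘ (h(s) = 6/5 + (⅖)*(-1) = 6/5 - ⅖ = ⅘)
M(j, C) = -√(34 + j)/2
A = -10856 (A = 5441 - 16297 = -10856)
A + ((M(15, a) + h(64)) + J(-27, -84)) = -10856 + ((-√(34 + 15)/2 + ⅘) - 84) = -10856 + ((-√49/2 + ⅘) - 84) = -10856 + ((-½*7 + ⅘) - 84) = -10856 + ((-7/2 + ⅘) - 84) = -10856 + (-27/10 - 84) = -10856 - 867/10 = -109427/10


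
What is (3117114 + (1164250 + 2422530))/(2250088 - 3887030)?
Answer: -3351947/818471 ≈ -4.0954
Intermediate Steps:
(3117114 + (1164250 + 2422530))/(2250088 - 3887030) = (3117114 + 3586780)/(-1636942) = 6703894*(-1/1636942) = -3351947/818471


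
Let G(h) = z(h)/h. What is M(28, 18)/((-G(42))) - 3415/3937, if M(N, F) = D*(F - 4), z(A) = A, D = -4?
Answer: 217057/3937 ≈ 55.133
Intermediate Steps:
G(h) = 1 (G(h) = h/h = 1)
M(N, F) = 16 - 4*F (M(N, F) = -4*(F - 4) = -4*(-4 + F) = 16 - 4*F)
M(28, 18)/((-G(42))) - 3415/3937 = (16 - 4*18)/((-1*1)) - 3415/3937 = (16 - 72)/(-1) - 3415*1/3937 = -56*(-1) - 3415/3937 = 56 - 3415/3937 = 217057/3937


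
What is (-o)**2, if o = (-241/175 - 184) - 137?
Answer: 3182765056/30625 ≈ 1.0393e+5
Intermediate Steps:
o = -56416/175 (o = (-241*1/175 - 184) - 137 = (-241/175 - 184) - 137 = -32441/175 - 137 = -56416/175 ≈ -322.38)
(-o)**2 = (-1*(-56416/175))**2 = (56416/175)**2 = 3182765056/30625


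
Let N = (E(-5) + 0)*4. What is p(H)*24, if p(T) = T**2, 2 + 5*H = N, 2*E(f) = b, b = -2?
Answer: 864/25 ≈ 34.560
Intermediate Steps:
E(f) = -1 (E(f) = (1/2)*(-2) = -1)
N = -4 (N = (-1 + 0)*4 = -1*4 = -4)
H = -6/5 (H = -2/5 + (1/5)*(-4) = -2/5 - 4/5 = -6/5 ≈ -1.2000)
p(H)*24 = (-6/5)**2*24 = (36/25)*24 = 864/25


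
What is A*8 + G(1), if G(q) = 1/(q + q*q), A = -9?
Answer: -143/2 ≈ -71.500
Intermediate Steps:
G(q) = 1/(q + q**2)
A*8 + G(1) = -9*8 + 1/(1*(1 + 1)) = -72 + 1/2 = -143/2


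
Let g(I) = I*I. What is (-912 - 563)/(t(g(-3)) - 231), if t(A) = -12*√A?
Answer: 1475/267 ≈ 5.5243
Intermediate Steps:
g(I) = I²
(-912 - 563)/(t(g(-3)) - 231) = (-912 - 563)/(-12*√((-3)²) - 231) = -1475/(-12*√9 - 231) = -1475/(-12*3 - 231) = -1475/(-36 - 231) = -1475/(-267) = -1475*(-1/267) = 1475/267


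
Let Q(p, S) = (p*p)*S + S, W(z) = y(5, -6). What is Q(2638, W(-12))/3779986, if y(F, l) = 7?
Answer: 6959045/539998 ≈ 12.887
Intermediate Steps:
W(z) = 7
Q(p, S) = S + S*p² (Q(p, S) = p²*S + S = S*p² + S = S + S*p²)
Q(2638, W(-12))/3779986 = (7*(1 + 2638²))/3779986 = (7*(1 + 6959044))*(1/3779986) = (7*6959045)*(1/3779986) = 48713315*(1/3779986) = 6959045/539998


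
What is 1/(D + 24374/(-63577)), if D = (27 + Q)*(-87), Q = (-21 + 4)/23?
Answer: -1462271/3341404798 ≈ -0.00043762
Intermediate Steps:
Q = -17/23 (Q = -17*1/23 = -17/23 ≈ -0.73913)
D = -52548/23 (D = (27 - 17/23)*(-87) = (604/23)*(-87) = -52548/23 ≈ -2284.7)
1/(D + 24374/(-63577)) = 1/(-52548/23 + 24374/(-63577)) = 1/(-52548/23 + 24374*(-1/63577)) = 1/(-52548/23 - 24374/63577) = 1/(-3341404798/1462271) = -1462271/3341404798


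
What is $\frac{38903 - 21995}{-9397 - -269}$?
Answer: $- \frac{4227}{2282} \approx -1.8523$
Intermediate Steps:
$\frac{38903 - 21995}{-9397 - -269} = \frac{16908}{-9397 + \left(-19545 + 19814\right)} = \frac{16908}{-9397 + 269} = \frac{16908}{-9128} = 16908 \left(- \frac{1}{9128}\right) = - \frac{4227}{2282}$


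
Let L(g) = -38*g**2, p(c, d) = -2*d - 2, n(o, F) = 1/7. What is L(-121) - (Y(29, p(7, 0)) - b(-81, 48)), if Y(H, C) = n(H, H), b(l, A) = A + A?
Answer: -3893835/7 ≈ -5.5626e+5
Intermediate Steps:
b(l, A) = 2*A
n(o, F) = 1/7
p(c, d) = -2 - 2*d
Y(H, C) = 1/7
L(-121) - (Y(29, p(7, 0)) - b(-81, 48)) = -38*(-121)**2 - (1/7 - 2*48) = -38*14641 - (1/7 - 1*96) = -556358 - (1/7 - 96) = -556358 - 1*(-671/7) = -556358 + 671/7 = -3893835/7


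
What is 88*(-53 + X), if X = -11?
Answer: -5632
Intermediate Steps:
88*(-53 + X) = 88*(-53 - 11) = 88*(-64) = -5632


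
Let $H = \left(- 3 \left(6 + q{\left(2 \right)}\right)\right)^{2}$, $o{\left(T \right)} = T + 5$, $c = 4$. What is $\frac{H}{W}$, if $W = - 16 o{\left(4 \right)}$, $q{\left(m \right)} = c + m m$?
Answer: $- \frac{49}{4} \approx -12.25$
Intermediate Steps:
$o{\left(T \right)} = 5 + T$
$q{\left(m \right)} = 4 + m^{2}$ ($q{\left(m \right)} = 4 + m m = 4 + m^{2}$)
$W = -144$ ($W = - 16 \left(5 + 4\right) = \left(-16\right) 9 = -144$)
$H = 1764$ ($H = \left(- 3 \left(6 + \left(4 + 2^{2}\right)\right)\right)^{2} = \left(- 3 \left(6 + \left(4 + 4\right)\right)\right)^{2} = \left(- 3 \left(6 + 8\right)\right)^{2} = \left(\left(-3\right) 14\right)^{2} = \left(-42\right)^{2} = 1764$)
$\frac{H}{W} = \frac{1764}{-144} = 1764 \left(- \frac{1}{144}\right) = - \frac{49}{4}$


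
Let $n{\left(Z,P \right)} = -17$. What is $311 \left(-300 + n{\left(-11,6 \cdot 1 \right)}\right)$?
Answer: $-98587$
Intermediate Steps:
$311 \left(-300 + n{\left(-11,6 \cdot 1 \right)}\right) = 311 \left(-300 - 17\right) = 311 \left(-317\right) = -98587$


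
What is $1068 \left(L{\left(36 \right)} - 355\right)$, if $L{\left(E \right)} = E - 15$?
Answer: $-356712$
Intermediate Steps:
$L{\left(E \right)} = -15 + E$ ($L{\left(E \right)} = E - 15 = -15 + E$)
$1068 \left(L{\left(36 \right)} - 355\right) = 1068 \left(\left(-15 + 36\right) - 355\right) = 1068 \left(21 - 355\right) = 1068 \left(-334\right) = -356712$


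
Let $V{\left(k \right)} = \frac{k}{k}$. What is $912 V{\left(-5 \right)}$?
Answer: $912$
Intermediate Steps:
$V{\left(k \right)} = 1$
$912 V{\left(-5 \right)} = 912 \cdot 1 = 912$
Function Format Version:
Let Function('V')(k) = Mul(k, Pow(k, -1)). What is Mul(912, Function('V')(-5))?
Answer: 912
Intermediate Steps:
Function('V')(k) = 1
Mul(912, Function('V')(-5)) = Mul(912, 1) = 912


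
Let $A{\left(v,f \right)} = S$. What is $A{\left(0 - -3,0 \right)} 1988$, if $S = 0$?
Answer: $0$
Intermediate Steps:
$A{\left(v,f \right)} = 0$
$A{\left(0 - -3,0 \right)} 1988 = 0 \cdot 1988 = 0$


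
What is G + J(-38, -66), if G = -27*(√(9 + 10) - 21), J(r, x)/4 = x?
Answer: 303 - 27*√19 ≈ 185.31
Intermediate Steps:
J(r, x) = 4*x
G = 567 - 27*√19 (G = -27*(√19 - 21) = -27*(-21 + √19) = -(-567 + 27*√19) = 567 - 27*√19 ≈ 449.31)
G + J(-38, -66) = (567 - 27*√19) + 4*(-66) = (567 - 27*√19) - 264 = 303 - 27*√19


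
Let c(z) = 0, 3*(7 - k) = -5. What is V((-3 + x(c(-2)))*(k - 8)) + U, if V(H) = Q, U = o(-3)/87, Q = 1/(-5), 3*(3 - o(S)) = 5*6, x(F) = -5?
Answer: -122/435 ≈ -0.28046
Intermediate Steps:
k = 26/3 (k = 7 - 1/3*(-5) = 7 + 5/3 = 26/3 ≈ 8.6667)
o(S) = -7 (o(S) = 3 - 5*6/3 = 3 - 1/3*30 = 3 - 10 = -7)
Q = -1/5 ≈ -0.20000
U = -7/87 ≈ -0.080460
V(H) = -1/5
V((-3 + x(c(-2)))*(k - 8)) + U = -1/5 - 7/87 = -122/435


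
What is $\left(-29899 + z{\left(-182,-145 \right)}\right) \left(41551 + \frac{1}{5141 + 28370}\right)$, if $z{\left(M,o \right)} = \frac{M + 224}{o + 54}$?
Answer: $- \frac{541222182040466}{435643} \approx -1.2424 \cdot 10^{9}$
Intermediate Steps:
$z{\left(M,o \right)} = \frac{224 + M}{54 + o}$
$\left(-29899 + z{\left(-182,-145 \right)}\right) \left(41551 + \frac{1}{5141 + 28370}\right) = \left(-29899 + \frac{224 - 182}{54 - 145}\right) \left(41551 + \frac{1}{5141 + 28370}\right) = \left(-29899 + \frac{1}{-91} \cdot 42\right) \left(41551 + \frac{1}{33511}\right) = \left(-29899 - \frac{6}{13}\right) \left(41551 + \frac{1}{33511}\right) = \left(-29899 - \frac{6}{13}\right) \frac{1392415562}{33511} = \left(- \frac{388693}{13}\right) \frac{1392415562}{33511} = - \frac{541222182040466}{435643}$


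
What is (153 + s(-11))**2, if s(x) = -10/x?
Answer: 2866249/121 ≈ 23688.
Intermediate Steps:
(153 + s(-11))**2 = (153 - 10/(-11))**2 = (153 - 10*(-1/11))**2 = (153 + 10/11)**2 = (1693/11)**2 = 2866249/121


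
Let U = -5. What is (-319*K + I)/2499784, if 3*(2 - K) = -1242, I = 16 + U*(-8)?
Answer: -16581/312473 ≈ -0.053064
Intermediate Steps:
I = 56 (I = 16 - 5*(-8) = 16 + 40 = 56)
K = 416 (K = 2 - 1/3*(-1242) = 2 + 414 = 416)
(-319*K + I)/2499784 = (-319*416 + 56)/2499784 = (-132704 + 56)*(1/2499784) = -132648*1/2499784 = -16581/312473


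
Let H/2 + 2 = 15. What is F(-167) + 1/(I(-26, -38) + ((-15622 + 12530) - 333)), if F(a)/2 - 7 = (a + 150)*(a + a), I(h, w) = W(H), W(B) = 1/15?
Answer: 584122365/51374 ≈ 11370.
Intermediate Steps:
H = 26 (H = -4 + 2*15 = -4 + 30 = 26)
W(B) = 1/15
I(h, w) = 1/15
F(a) = 14 + 4*a*(150 + a) (F(a) = 14 + 2*((a + 150)*(a + a)) = 14 + 2*((150 + a)*(2*a)) = 14 + 2*(2*a*(150 + a)) = 14 + 4*a*(150 + a))
F(-167) + 1/(I(-26, -38) + ((-15622 + 12530) - 333)) = (14 + 4*(-167)² + 600*(-167)) + 1/(1/15 + ((-15622 + 12530) - 333)) = (14 + 4*27889 - 100200) + 1/(1/15 + (-3092 - 333)) = (14 + 111556 - 100200) + 1/(1/15 - 3425) = 11370 + 1/(-51374/15) = 11370 - 15/51374 = 584122365/51374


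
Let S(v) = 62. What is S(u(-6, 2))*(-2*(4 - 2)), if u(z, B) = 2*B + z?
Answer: -248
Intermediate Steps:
u(z, B) = z + 2*B
S(u(-6, 2))*(-2*(4 - 2)) = 62*(-2*(4 - 2)) = 62*(-2*2) = 62*(-4) = -248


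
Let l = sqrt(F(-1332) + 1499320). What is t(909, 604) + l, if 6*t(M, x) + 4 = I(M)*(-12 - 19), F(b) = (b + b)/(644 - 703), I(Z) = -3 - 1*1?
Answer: 20 + 4*sqrt(326205631)/59 ≈ 1244.5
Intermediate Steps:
I(Z) = -4 (I(Z) = -3 - 1 = -4)
F(b) = -2*b/59 (F(b) = (2*b)/(-59) = (2*b)*(-1/59) = -2*b/59)
t(M, x) = 20 (t(M, x) = -2/3 + (-4*(-12 - 19))/6 = -2/3 + (-4*(-31))/6 = -2/3 + (1/6)*124 = -2/3 + 62/3 = 20)
l = 4*sqrt(326205631)/59 (l = sqrt(-2/59*(-1332) + 1499320) = sqrt(2664/59 + 1499320) = sqrt(88462544/59) = 4*sqrt(326205631)/59 ≈ 1224.5)
t(909, 604) + l = 20 + 4*sqrt(326205631)/59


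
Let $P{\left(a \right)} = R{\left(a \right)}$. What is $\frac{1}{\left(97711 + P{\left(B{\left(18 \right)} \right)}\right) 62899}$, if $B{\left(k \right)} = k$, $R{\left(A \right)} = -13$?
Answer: $\frac{1}{6145106502} \approx 1.6273 \cdot 10^{-10}$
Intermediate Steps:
$P{\left(a \right)} = -13$
$\frac{1}{\left(97711 + P{\left(B{\left(18 \right)} \right)}\right) 62899} = \frac{1}{\left(97711 - 13\right) 62899} = \frac{1}{97698} \cdot \frac{1}{62899} = \frac{1}{6145106502}$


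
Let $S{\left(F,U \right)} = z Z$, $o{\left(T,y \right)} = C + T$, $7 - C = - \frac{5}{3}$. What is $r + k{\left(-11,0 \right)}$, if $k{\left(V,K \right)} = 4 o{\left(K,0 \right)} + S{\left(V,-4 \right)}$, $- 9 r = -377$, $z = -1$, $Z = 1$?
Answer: $\frac{680}{9} \approx 75.556$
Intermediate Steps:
$C = \frac{26}{3}$ ($C = 7 - - \frac{5}{3} = 7 + \frac{5}{3} = \frac{26}{3} \approx 8.6667$)
$r = \frac{377}{9}$ ($r = \left(- \frac{1}{9}\right) \left(-377\right) = \frac{377}{9} \approx 41.889$)
$o{\left(T,y \right)} = \frac{26}{3} + T$
$S{\left(F,U \right)} = -1$ ($S{\left(F,U \right)} = \left(-1\right) 1 = -1$)
$k{\left(V,K \right)} = \frac{101}{3} + 4 K$ ($k{\left(V,K \right)} = 4 \left(\frac{26}{3} + K\right) - 1 = \left(\frac{104}{3} + 4 K\right) - 1 = \frac{101}{3} + 4 K$)
$r + k{\left(-11,0 \right)} = \frac{377}{9} + \left(\frac{101}{3} + 4 \cdot 0\right) = \frac{377}{9} + \left(\frac{101}{3} + 0\right) = \frac{377}{9} + \frac{101}{3} = \frac{680}{9}$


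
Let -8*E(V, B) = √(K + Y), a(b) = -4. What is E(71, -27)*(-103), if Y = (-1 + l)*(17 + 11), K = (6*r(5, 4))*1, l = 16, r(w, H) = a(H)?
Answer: 309*√11/4 ≈ 256.21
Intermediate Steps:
r(w, H) = -4
K = -24 (K = (6*(-4))*1 = -24*1 = -24)
Y = 420 (Y = (-1 + 16)*(17 + 11) = 15*28 = 420)
E(V, B) = -3*√11/4 (E(V, B) = -√(-24 + 420)/8 = -3*√11/4)
E(71, -27)*(-103) = -3*√11/4*(-103) = 309*√11/4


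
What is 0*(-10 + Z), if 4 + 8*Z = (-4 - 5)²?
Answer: 0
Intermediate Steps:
Z = 77/8 (Z = -½ + (-4 - 5)²/8 = -½ + (⅛)*(-9)² = -½ + (⅛)*81 = -½ + 81/8 = 77/8 ≈ 9.6250)
0*(-10 + Z) = 0*(-10 + 77/8) = 0*(-3/8) = 0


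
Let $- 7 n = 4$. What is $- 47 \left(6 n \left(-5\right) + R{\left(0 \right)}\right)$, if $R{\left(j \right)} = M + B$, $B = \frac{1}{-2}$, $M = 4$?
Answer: $- \frac{13583}{14} \approx -970.21$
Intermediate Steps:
$n = - \frac{4}{7}$ ($n = \left(- \frac{1}{7}\right) 4 = - \frac{4}{7} \approx -0.57143$)
$B = - \frac{1}{2} \approx -0.5$
$R{\left(j \right)} = \frac{7}{2}$ ($R{\left(j \right)} = 4 - \frac{1}{2} = \frac{7}{2}$)
$- 47 \left(6 n \left(-5\right) + R{\left(0 \right)}\right) = - 47 \left(6 \left(- \frac{4}{7}\right) \left(-5\right) + \frac{7}{2}\right) = - 47 \left(\left(- \frac{24}{7}\right) \left(-5\right) + \frac{7}{2}\right) = - 47 \left(\frac{120}{7} + \frac{7}{2}\right) = \left(-47\right) \frac{289}{14} = - \frac{13583}{14}$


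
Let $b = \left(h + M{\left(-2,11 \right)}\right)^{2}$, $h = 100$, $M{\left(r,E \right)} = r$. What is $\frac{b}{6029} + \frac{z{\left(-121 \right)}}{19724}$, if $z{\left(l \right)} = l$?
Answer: $\frac{188699787}{118915996} \approx 1.5868$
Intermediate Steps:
$b = 9604$ ($b = \left(100 - 2\right)^{2} = 98^{2} = 9604$)
$\frac{b}{6029} + \frac{z{\left(-121 \right)}}{19724} = \frac{9604}{6029} - \frac{121}{19724} = \frac{188699787}{118915996}$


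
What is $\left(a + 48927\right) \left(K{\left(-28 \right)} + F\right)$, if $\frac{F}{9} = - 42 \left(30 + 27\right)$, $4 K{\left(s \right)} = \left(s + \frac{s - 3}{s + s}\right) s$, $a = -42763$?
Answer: $- \frac{263250571}{2} \approx -1.3163 \cdot 10^{8}$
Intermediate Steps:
$K{\left(s \right)} = \frac{s \left(s + \frac{-3 + s}{2 s}\right)}{4}$ ($K{\left(s \right)} = \frac{\left(s + \frac{s - 3}{s + s}\right) s}{4} = \frac{\left(s + \frac{-3 + s}{2 s}\right) s}{4} = \frac{s \left(s + \frac{-3 + s}{2 s}\right)}{4}$)
$F = -21546$ ($F = 9 \left(- 42 \left(30 + 27\right)\right) = 9 \left(\left(-42\right) 57\right) = 9 \left(-2394\right) = -21546$)
$\left(a + 48927\right) \left(K{\left(-28 \right)} + F\right) = \left(-42763 + 48927\right) \left(\left(- \frac{3}{8} + \frac{\left(-28\right)^{2}}{4} + \frac{1}{8} \left(-28\right)\right) - 21546\right) = 6164 \left(\left(- \frac{3}{8} + \frac{1}{4} \cdot 784 - \frac{7}{2}\right) - 21546\right) = 6164 \left(\left(- \frac{3}{8} + 196 - \frac{7}{2}\right) - 21546\right) = 6164 \left(\frac{1537}{8} - 21546\right) = 6164 \left(- \frac{170831}{8}\right) = - \frac{263250571}{2}$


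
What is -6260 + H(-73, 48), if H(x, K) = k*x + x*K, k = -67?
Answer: -4873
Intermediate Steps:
H(x, K) = -67*x + K*x (H(x, K) = -67*x + x*K = -67*x + K*x)
-6260 + H(-73, 48) = -6260 - 73*(-67 + 48) = -6260 - 73*(-19) = -6260 + 1387 = -4873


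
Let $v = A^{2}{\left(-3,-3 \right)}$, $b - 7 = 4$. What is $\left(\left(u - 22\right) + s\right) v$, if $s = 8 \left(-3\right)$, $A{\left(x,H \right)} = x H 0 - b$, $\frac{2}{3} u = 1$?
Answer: $- \frac{10769}{2} \approx -5384.5$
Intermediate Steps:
$b = 11$ ($b = 7 + 4 = 11$)
$u = \frac{3}{2}$ ($u = \frac{3}{2} \cdot 1 = \frac{3}{2} \approx 1.5$)
$A{\left(x,H \right)} = -11$ ($A{\left(x,H \right)} = x H 0 - 11 = H x 0 - 11 = 0 - 11 = -11$)
$v = 121$ ($v = \left(-11\right)^{2} = 121$)
$s = -24$
$\left(\left(u - 22\right) + s\right) v = \left(\left(\frac{3}{2} - 22\right) - 24\right) 121 = \left(- \frac{41}{2} - 24\right) 121 = \left(- \frac{89}{2}\right) 121 = - \frac{10769}{2}$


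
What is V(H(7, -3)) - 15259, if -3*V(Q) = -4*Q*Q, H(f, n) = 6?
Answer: -15211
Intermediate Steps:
V(Q) = 4*Q**2/3 (V(Q) = -(-4)*Q*Q/3 = -(-4)*Q**2/3 = 4*Q**2/3)
V(H(7, -3)) - 15259 = (4/3)*6**2 - 15259 = (4/3)*36 - 15259 = 48 - 15259 = -15211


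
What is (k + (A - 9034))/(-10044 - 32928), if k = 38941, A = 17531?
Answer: -23719/21486 ≈ -1.1039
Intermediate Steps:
(k + (A - 9034))/(-10044 - 32928) = (38941 + (17531 - 9034))/(-10044 - 32928) = (38941 + 8497)/(-42972) = 47438*(-1/42972) = -23719/21486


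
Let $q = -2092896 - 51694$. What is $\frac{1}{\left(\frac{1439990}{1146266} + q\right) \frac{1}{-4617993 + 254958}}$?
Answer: $\frac{166706622577}{81942305365} \approx 2.0344$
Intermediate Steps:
$q = -2144590$
$\frac{1}{\left(\frac{1439990}{1146266} + q\right) \frac{1}{-4617993 + 254958}} = \frac{1}{\left(\frac{1439990}{1146266} - 2144590\right) \frac{1}{-4617993 + 254958}} = \frac{1}{\left(1439990 \cdot \frac{1}{1146266} - 2144590\right) \frac{1}{-4363035}} = \frac{1}{\left(\frac{719995}{573133} - 2144590\right) \left(- \frac{1}{4363035}\right)} = \frac{1}{\left(- \frac{1229134580475}{573133}\right) \left(- \frac{1}{4363035}\right)} = \frac{1}{\frac{81942305365}{166706622577}} = \frac{166706622577}{81942305365}$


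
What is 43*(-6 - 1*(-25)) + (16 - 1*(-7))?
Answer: 840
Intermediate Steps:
43*(-6 - 1*(-25)) + (16 - 1*(-7)) = 43*(-6 + 25) + (16 + 7) = 43*19 + 23 = 817 + 23 = 840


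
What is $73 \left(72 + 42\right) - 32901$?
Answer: $-24579$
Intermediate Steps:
$73 \left(72 + 42\right) - 32901 = 73 \cdot 114 - 32901 = 8322 - 32901 = -24579$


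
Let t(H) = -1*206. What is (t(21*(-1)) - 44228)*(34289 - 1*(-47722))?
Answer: -3644076774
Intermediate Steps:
t(H) = -206
(t(21*(-1)) - 44228)*(34289 - 1*(-47722)) = (-206 - 44228)*(34289 - 1*(-47722)) = -44434*(34289 + 47722) = -44434*82011 = -3644076774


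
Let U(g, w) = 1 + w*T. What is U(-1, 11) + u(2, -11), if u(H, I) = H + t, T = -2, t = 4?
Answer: -15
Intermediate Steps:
U(g, w) = 1 - 2*w (U(g, w) = 1 + w*(-2) = 1 - 2*w)
u(H, I) = 4 + H (u(H, I) = H + 4 = 4 + H)
U(-1, 11) + u(2, -11) = (1 - 2*11) + (4 + 2) = (1 - 22) + 6 = -21 + 6 = -15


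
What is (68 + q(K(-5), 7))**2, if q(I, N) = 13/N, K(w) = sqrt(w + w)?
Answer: 239121/49 ≈ 4880.0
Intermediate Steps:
K(w) = sqrt(2)*sqrt(w) (K(w) = sqrt(2*w) = sqrt(2)*sqrt(w))
(68 + q(K(-5), 7))**2 = (68 + 13/7)**2 = (489/7)**2 = 239121/49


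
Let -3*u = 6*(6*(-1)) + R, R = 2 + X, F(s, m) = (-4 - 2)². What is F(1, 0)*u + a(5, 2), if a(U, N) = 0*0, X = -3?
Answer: 444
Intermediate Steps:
F(s, m) = 36 (F(s, m) = (-6)² = 36)
R = -1 (R = 2 - 3 = -1)
u = 37/3 (u = -(6*(6*(-1)) - 1)/3 = -(6*(-6) - 1)/3 = -(-36 - 1)/3 = -⅓*(-37) = 37/3 ≈ 12.333)
a(U, N) = 0
F(1, 0)*u + a(5, 2) = 36*(37/3) + 0 = 444 + 0 = 444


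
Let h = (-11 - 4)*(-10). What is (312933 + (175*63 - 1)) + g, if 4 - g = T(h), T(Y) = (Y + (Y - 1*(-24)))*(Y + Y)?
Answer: 226761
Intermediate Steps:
h = 150 (h = -15*(-10) = 150)
T(Y) = 2*Y*(24 + 2*Y) (T(Y) = (Y + (Y + 24))*(2*Y) = (Y + (24 + Y))*(2*Y) = (24 + 2*Y)*(2*Y) = 2*Y*(24 + 2*Y))
g = -97196 (g = 4 - 4*150*(12 + 150) = 4 - 4*150*162 = 4 - 1*97200 = 4 - 97200 = -97196)
(312933 + (175*63 - 1)) + g = (312933 + (175*63 - 1)) - 97196 = (312933 + (11025 - 1)) - 97196 = (312933 + 11024) - 97196 = 323957 - 97196 = 226761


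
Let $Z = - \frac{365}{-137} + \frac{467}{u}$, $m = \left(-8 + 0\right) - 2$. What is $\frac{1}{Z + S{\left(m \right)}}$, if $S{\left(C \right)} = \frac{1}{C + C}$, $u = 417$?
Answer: $\frac{1142580}{4266551} \approx 0.2678$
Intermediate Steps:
$m = -10$ ($m = -8 - 2 = -10$)
$S{\left(C \right)} = \frac{1}{2 C}$
$Z = \frac{216184}{57129}$ ($Z = - \frac{365}{-137} + \frac{467}{417} = \left(-365\right) \left(- \frac{1}{137}\right) + 467 \cdot \frac{1}{417} = \frac{365}{137} + \frac{467}{417} = \frac{216184}{57129} \approx 3.7841$)
$\frac{1}{Z + S{\left(m \right)}} = \frac{1}{\frac{216184}{57129} + \frac{1}{2 \left(-10\right)}} = \frac{1}{\frac{216184}{57129} + \frac{1}{2} \left(- \frac{1}{10}\right)} = \frac{1}{\frac{216184}{57129} - \frac{1}{20}} = \frac{1}{\frac{4266551}{1142580}} = \frac{1142580}{4266551}$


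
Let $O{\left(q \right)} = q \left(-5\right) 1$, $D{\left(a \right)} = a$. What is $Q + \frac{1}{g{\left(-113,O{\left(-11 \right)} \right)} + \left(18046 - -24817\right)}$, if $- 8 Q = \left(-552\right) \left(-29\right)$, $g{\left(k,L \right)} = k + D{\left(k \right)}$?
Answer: $- \frac{85316636}{42637} \approx -2001.0$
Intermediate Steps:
$O{\left(q \right)} = - 5 q$ ($O{\left(q \right)} = - 5 q 1 = - 5 q$)
$g{\left(k,L \right)} = 2 k$ ($g{\left(k,L \right)} = k + k = 2 k$)
$Q = -2001$ ($Q = - \frac{\left(-552\right) \left(-29\right)}{8} = \left(- \frac{1}{8}\right) 16008 = -2001$)
$Q + \frac{1}{g{\left(-113,O{\left(-11 \right)} \right)} + \left(18046 - -24817\right)} = -2001 + \frac{1}{2 \left(-113\right) + \left(18046 - -24817\right)} = -2001 + \frac{1}{-226 + \left(18046 + 24817\right)} = -2001 + \frac{1}{-226 + 42863} = -2001 + \frac{1}{42637} = - \frac{85316636}{42637}$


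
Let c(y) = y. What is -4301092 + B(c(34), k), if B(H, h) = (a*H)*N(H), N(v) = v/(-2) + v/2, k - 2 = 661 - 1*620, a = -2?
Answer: -4301092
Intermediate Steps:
k = 43 (k = 2 + (661 - 1*620) = 2 + (661 - 620) = 2 + 41 = 43)
N(v) = 0 (N(v) = v*(-½) + v*(½) = -v/2 + v/2 = 0)
B(H, h) = 0 (B(H, h) = -2*H*0 = 0)
-4301092 + B(c(34), k) = -4301092 + 0 = -4301092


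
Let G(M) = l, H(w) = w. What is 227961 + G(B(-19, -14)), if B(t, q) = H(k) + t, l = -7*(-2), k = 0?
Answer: 227975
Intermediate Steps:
l = 14
B(t, q) = t (B(t, q) = 0 + t = t)
G(M) = 14
227961 + G(B(-19, -14)) = 227961 + 14 = 227975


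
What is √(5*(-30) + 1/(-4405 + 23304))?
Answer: I*√53575811251/18899 ≈ 12.247*I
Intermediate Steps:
√(5*(-30) + 1/(-4405 + 23304)) = √(-150 + 1/18899) = √(-2834849/18899) = I*√53575811251/18899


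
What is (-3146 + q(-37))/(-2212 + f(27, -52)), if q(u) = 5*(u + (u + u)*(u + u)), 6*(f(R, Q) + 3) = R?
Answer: -48098/4421 ≈ -10.879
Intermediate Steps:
f(R, Q) = -3 + R/6
q(u) = 5*u + 20*u² (q(u) = 5*(u + (2*u)*(2*u)) = 5*(u + 4*u²) = 5*u + 20*u²)
(-3146 + q(-37))/(-2212 + f(27, -52)) = (-3146 + 5*(-37)*(1 + 4*(-37)))/(-2212 + (-3 + (⅙)*27)) = (-3146 + 5*(-37)*(1 - 148))/(-2212 + (-3 + 9/2)) = (-3146 + 5*(-37)*(-147))/(-2212 + 3/2) = (-3146 + 27195)/(-4421/2) = 24049*(-2/4421) = -48098/4421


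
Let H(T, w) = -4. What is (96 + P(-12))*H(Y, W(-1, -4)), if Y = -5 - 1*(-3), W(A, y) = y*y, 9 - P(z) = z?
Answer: -468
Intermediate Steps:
P(z) = 9 - z
W(A, y) = y²
Y = -2 (Y = -5 + 3 = -2)
(96 + P(-12))*H(Y, W(-1, -4)) = (96 + (9 - 1*(-12)))*(-4) = (96 + (9 + 12))*(-4) = (96 + 21)*(-4) = 117*(-4) = -468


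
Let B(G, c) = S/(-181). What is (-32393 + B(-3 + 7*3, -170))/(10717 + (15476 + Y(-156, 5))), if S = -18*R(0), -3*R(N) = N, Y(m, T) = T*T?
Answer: -32393/26218 ≈ -1.2355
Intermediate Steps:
Y(m, T) = T²
R(N) = -N/3
S = 0 (S = -(-6)*0 = -18*0 = 0)
B(G, c) = 0 (B(G, c) = 0/(-181) = 0*(-1/181) = 0)
(-32393 + B(-3 + 7*3, -170))/(10717 + (15476 + Y(-156, 5))) = (-32393 + 0)/(10717 + (15476 + 5²)) = -32393/(10717 + (15476 + 25)) = -32393/(10717 + 15501) = -32393/26218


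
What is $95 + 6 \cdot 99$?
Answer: $689$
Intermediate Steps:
$95 + 6 \cdot 99 = 95 + 594 = 689$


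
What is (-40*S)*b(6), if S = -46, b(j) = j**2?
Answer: 66240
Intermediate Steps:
(-40*S)*b(6) = -40*(-46)*6**2 = 1840*36 = 66240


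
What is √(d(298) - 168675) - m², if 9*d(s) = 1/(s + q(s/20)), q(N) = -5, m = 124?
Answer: -15376 + I*√130325220382/879 ≈ -15376.0 + 410.7*I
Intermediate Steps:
d(s) = 1/(9*(-5 + s)) (d(s) = 1/(9*(s - 5)) = 1/(9*(-5 + s)))
√(d(298) - 168675) - m² = √(1/(9*(-5 + 298)) - 168675) - 1*124² = √((⅑)/293 - 168675) - 1*15376 = √((⅑)*(1/293) - 168675) - 15376 = √(1/2637 - 168675) - 15376 = √(-444795974/2637) - 15376 = I*√130325220382/879 - 15376 = -15376 + I*√130325220382/879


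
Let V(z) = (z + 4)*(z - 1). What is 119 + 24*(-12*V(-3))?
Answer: 1271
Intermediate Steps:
V(z) = (-1 + z)*(4 + z) (V(z) = (4 + z)*(-1 + z) = (-1 + z)*(4 + z))
119 + 24*(-12*V(-3)) = 119 + 24*(-12*(-4 + (-3)² + 3*(-3))) = 119 + 24*(-12*(-4 + 9 - 9)) = 119 + 24*(-12*(-4)) = 119 + 24*48 = 119 + 1152 = 1271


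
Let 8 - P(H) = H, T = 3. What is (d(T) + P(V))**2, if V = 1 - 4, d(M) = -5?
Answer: 36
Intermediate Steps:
V = -3
P(H) = 8 - H
(d(T) + P(V))**2 = (-5 + (8 - 1*(-3)))**2 = (-5 + (8 + 3))**2 = (-5 + 11)**2 = 6**2 = 36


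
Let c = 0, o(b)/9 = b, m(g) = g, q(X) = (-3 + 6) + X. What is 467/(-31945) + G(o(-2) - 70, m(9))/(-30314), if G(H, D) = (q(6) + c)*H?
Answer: 5571901/484190365 ≈ 0.011508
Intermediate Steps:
q(X) = 3 + X
o(b) = 9*b
G(H, D) = 9*H (G(H, D) = ((3 + 6) + 0)*H = (9 + 0)*H = 9*H)
467/(-31945) + G(o(-2) - 70, m(9))/(-30314) = 467/(-31945) + (9*(9*(-2) - 70))/(-30314) = 467*(-1/31945) + (9*(-18 - 70))*(-1/30314) = -467/31945 + (9*(-88))*(-1/30314) = -467/31945 - 792*(-1/30314) = -467/31945 + 396/15157 = 5571901/484190365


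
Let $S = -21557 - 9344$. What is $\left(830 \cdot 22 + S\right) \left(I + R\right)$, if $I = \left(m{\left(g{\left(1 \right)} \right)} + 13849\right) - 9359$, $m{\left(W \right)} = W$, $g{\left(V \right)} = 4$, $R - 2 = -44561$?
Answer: $506461665$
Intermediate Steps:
$R = -44559$ ($R = 2 - 44561 = -44559$)
$I = 4494$ ($I = \left(4 + 13849\right) - 9359 = 13853 - 9359 = 4494$)
$S = -30901$ ($S = -21557 - 9344 = -30901$)
$\left(830 \cdot 22 + S\right) \left(I + R\right) = \left(830 \cdot 22 - 30901\right) \left(4494 - 44559\right) = \left(18260 - 30901\right) \left(-40065\right) = \left(-12641\right) \left(-40065\right) = 506461665$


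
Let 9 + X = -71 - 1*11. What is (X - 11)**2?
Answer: 10404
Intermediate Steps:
X = -91 (X = -9 + (-71 - 1*11) = -9 + (-71 - 11) = -9 - 82 = -91)
(X - 11)**2 = (-91 - 11)**2 = (-102)**2 = 10404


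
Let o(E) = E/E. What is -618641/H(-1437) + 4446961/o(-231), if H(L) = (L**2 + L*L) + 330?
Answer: 18367140096907/4130268 ≈ 4.4470e+6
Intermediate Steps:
o(E) = 1
H(L) = 330 + 2*L**2 (H(L) = (L**2 + L**2) + 330 = 2*L**2 + 330 = 330 + 2*L**2)
-618641/H(-1437) + 4446961/o(-231) = -618641/(330 + 2*(-1437)**2) + 4446961/1 = -618641/(330 + 2*2064969) + 4446961*1 = -618641/(330 + 4129938) + 4446961 = -618641/4130268 + 4446961 = 18367140096907/4130268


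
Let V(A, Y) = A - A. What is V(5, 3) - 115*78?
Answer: -8970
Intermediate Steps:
V(A, Y) = 0
V(5, 3) - 115*78 = 0 - 115*78 = 0 - 8970 = -8970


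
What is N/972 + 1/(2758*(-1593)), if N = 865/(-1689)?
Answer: -70407667/133571004588 ≈ -0.00052712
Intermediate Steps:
N = -865/1689 (N = 865*(-1/1689) = -865/1689 ≈ -0.51214)
N/972 + 1/(2758*(-1593)) = -865/1689/972 + 1/(2758*(-1593)) = -865/1689*1/972 + (1/2758)*(-1/1593) = -865/1641708 - 1/4393494 = -70407667/133571004588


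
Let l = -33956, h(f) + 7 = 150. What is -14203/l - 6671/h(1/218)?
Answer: -17268419/373516 ≈ -46.232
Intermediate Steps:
h(f) = 143 (h(f) = -7 + 150 = 143)
-14203/l - 6671/h(1/218) = -14203/(-33956) - 6671/143 = -14203*(-1/33956) - 6671*1/143 = 14203/33956 - 6671/143 = -17268419/373516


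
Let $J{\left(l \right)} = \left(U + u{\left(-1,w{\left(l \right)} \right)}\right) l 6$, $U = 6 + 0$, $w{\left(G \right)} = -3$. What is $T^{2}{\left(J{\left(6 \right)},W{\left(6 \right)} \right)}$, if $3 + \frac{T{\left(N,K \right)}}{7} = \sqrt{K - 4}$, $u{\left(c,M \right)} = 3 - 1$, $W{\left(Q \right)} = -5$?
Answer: $- 882 i \approx - 882.0 i$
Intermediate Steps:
$U = 6$
$u{\left(c,M \right)} = 2$
$J{\left(l \right)} = 48 l$ ($J{\left(l \right)} = \left(6 + 2\right) l 6 = 8 \cdot 6 l = 48 l$)
$T{\left(N,K \right)} = -21 + 7 \sqrt{-4 + K}$ ($T{\left(N,K \right)} = -21 + 7 \sqrt{K - 4} = -21 + 7 \sqrt{-4 + K}$)
$T^{2}{\left(J{\left(6 \right)},W{\left(6 \right)} \right)} = \left(-21 + 7 \sqrt{-4 - 5}\right)^{2} = \left(-21 + 7 \sqrt{-9}\right)^{2} = \left(-21 + 7 \cdot 3 i\right)^{2} = \left(-21 + 21 i\right)^{2}$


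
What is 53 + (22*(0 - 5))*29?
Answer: -3137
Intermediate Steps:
53 + (22*(0 - 5))*29 = 53 + (22*(-5))*29 = 53 - 110*29 = 53 - 3190 = -3137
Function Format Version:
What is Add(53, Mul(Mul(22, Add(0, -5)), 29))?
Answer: -3137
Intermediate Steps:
Add(53, Mul(Mul(22, Add(0, -5)), 29)) = Add(53, Mul(Mul(22, -5), 29)) = Add(53, Mul(-110, 29)) = Add(53, -3190) = -3137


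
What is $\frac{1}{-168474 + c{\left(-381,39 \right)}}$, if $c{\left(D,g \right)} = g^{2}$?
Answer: $- \frac{1}{166953} \approx -5.9897 \cdot 10^{-6}$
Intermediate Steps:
$\frac{1}{-168474 + c{\left(-381,39 \right)}} = \frac{1}{-168474 + 39^{2}} = \frac{1}{-168474 + 1521} = \frac{1}{-166953} = - \frac{1}{166953}$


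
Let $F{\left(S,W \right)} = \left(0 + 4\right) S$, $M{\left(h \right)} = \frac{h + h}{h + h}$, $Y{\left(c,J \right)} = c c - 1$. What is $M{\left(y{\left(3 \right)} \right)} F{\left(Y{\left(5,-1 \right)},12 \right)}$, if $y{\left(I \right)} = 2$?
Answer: $96$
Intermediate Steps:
$Y{\left(c,J \right)} = -1 + c^{2}$ ($Y{\left(c,J \right)} = c^{2} - 1 = -1 + c^{2}$)
$M{\left(h \right)} = 1$ ($M{\left(h \right)} = \frac{2 h}{2 h} = 2 h \frac{1}{2 h} = 1$)
$F{\left(S,W \right)} = 4 S$
$M{\left(y{\left(3 \right)} \right)} F{\left(Y{\left(5,-1 \right)},12 \right)} = 1 \cdot 4 \left(-1 + 5^{2}\right) = 1 \cdot 4 \left(-1 + 25\right) = 1 \cdot 4 \cdot 24 = 1 \cdot 96 = 96$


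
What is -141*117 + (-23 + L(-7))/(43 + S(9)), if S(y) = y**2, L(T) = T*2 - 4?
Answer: -2045669/124 ≈ -16497.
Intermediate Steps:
L(T) = -4 + 2*T (L(T) = 2*T - 4 = -4 + 2*T)
-141*117 + (-23 + L(-7))/(43 + S(9)) = -141*117 + (-23 + (-4 + 2*(-7)))/(43 + 9**2) = -16497 + (-23 + (-4 - 14))/(43 + 81) = -16497 + (-23 - 18)/124 = -16497 - 41*1/124 = -16497 - 41/124 = -2045669/124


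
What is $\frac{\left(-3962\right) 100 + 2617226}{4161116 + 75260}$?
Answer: $\frac{1110513}{2118188} \approx 0.52427$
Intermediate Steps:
$\frac{\left(-3962\right) 100 + 2617226}{4161116 + 75260} = \frac{-396200 + 2617226}{4236376} = 2221026 \cdot \frac{1}{4236376} = \frac{1110513}{2118188}$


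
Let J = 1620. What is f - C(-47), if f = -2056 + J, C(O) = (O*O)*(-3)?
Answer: 6191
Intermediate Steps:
C(O) = -3*O**2 (C(O) = O**2*(-3) = -3*O**2)
f = -436 (f = -2056 + 1620 = -436)
f - C(-47) = -436 - (-3)*(-47)**2 = -436 - (-3)*2209 = -436 - 1*(-6627) = -436 + 6627 = 6191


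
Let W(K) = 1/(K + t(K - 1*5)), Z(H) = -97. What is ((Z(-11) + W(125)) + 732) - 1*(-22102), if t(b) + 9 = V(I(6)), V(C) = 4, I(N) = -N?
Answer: 2728441/120 ≈ 22737.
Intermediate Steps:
t(b) = -5 (t(b) = -9 + 4 = -5)
W(K) = 1/(-5 + K) (W(K) = 1/(K - 5) = 1/(-5 + K))
((Z(-11) + W(125)) + 732) - 1*(-22102) = ((-97 + 1/(-5 + 125)) + 732) - 1*(-22102) = ((-97 + 1/120) + 732) + 22102 = (-11639/120 + 732) + 22102 = 76201/120 + 22102 = 2728441/120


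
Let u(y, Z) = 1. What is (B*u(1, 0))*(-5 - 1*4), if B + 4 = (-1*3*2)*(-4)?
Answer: -180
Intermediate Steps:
B = 20 (B = -4 + (-1*3*2)*(-4) = -4 - 3*2*(-4) = -4 - 6*(-4) = -4 + 24 = 20)
(B*u(1, 0))*(-5 - 1*4) = (20*1)*(-5 - 1*4) = 20*(-5 - 4) = 20*(-9) = -180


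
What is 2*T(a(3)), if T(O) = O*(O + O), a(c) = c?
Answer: 36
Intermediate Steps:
T(O) = 2*O² (T(O) = O*(2*O) = 2*O²)
2*T(a(3)) = 2*(2*3²) = 2*(2*9) = 2*18 = 36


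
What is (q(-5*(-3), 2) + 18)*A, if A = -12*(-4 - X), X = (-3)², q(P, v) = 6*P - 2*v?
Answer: 16224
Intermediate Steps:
q(P, v) = -2*v + 6*P
X = 9
A = 156 (A = -12*(-4 - 1*9) = -12*(-4 - 9) = -12*(-13) = 156)
(q(-5*(-3), 2) + 18)*A = ((-2*2 + 6*(-5*(-3))) + 18)*156 = ((-4 + 6*15) + 18)*156 = ((-4 + 90) + 18)*156 = (86 + 18)*156 = 104*156 = 16224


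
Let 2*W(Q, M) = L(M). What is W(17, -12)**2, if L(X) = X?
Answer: 36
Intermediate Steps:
W(Q, M) = M/2
W(17, -12)**2 = ((1/2)*(-12))**2 = (-6)**2 = 36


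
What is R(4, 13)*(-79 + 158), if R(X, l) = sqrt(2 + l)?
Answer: 79*sqrt(15) ≈ 305.97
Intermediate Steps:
R(4, 13)*(-79 + 158) = sqrt(2 + 13)*(-79 + 158) = sqrt(15)*79 = 79*sqrt(15)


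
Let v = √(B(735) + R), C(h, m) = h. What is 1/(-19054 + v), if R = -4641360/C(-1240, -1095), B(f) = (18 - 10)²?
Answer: -295337/5627292189 - √3658558/11254584378 ≈ -5.2653e-5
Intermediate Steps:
B(f) = 64 (B(f) = 8² = 64)
R = 116034/31 (R = -4641360/(-1240) = -4641360*(-1/1240) = 116034/31 ≈ 3743.0)
v = √3658558/31 (v = √(64 + 116034/31) = √(118018/31) = √3658558/31 ≈ 61.701)
1/(-19054 + v) = 1/(-19054 + √3658558/31)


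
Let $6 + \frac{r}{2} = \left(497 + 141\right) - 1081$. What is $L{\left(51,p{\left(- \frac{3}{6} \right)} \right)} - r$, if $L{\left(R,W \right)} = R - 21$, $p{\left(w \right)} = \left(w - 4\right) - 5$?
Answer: $928$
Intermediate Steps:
$p{\left(w \right)} = -9 + w$ ($p{\left(w \right)} = \left(-4 + w\right) - 5 = -9 + w$)
$L{\left(R,W \right)} = -21 + R$ ($L{\left(R,W \right)} = R - 21 = -21 + R$)
$r = -898$ ($r = -12 + 2 \left(\left(497 + 141\right) - 1081\right) = -12 + 2 \left(638 - 1081\right) = -12 + 2 \left(-443\right) = -12 - 886 = -898$)
$L{\left(51,p{\left(- \frac{3}{6} \right)} \right)} - r = \left(-21 + 51\right) - -898 = 30 + 898 = 928$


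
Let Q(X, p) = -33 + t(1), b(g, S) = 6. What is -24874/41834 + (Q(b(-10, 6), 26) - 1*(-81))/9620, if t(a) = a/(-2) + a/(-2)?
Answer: -9127757/15478580 ≈ -0.58970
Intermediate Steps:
t(a) = -a (t(a) = a*(-½) + a*(-½) = -a/2 - a/2 = -a)
Q(X, p) = -34 (Q(X, p) = -33 - 1*1 = -33 - 1 = -34)
-24874/41834 + (Q(b(-10, 6), 26) - 1*(-81))/9620 = -24874/41834 + (-34 - 1*(-81))/9620 = -24874*1/41834 + (-34 + 81)*(1/9620) = -12437/20917 + 47*(1/9620) = -12437/20917 + 47/9620 = -9127757/15478580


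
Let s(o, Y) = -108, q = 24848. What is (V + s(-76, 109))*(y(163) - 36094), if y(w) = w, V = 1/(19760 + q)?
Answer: 173103449253/44608 ≈ 3.8805e+6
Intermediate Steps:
V = 1/44608 (V = 1/(19760 + 24848) = 1/44608 ≈ 2.2418e-5)
(V + s(-76, 109))*(y(163) - 36094) = (1/44608 - 108)*(163 - 36094) = -4817663/44608*(-35931) = 173103449253/44608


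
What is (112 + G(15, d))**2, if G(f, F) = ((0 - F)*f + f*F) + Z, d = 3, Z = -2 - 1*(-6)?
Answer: 13456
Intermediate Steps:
Z = 4 (Z = -2 + 6 = 4)
G(f, F) = 4 (G(f, F) = ((0 - F)*f + f*F) + 4 = ((-F)*f + F*f) + 4 = (-F*f + F*f) + 4 = 0 + 4 = 4)
(112 + G(15, d))**2 = (112 + 4)**2 = 116**2 = 13456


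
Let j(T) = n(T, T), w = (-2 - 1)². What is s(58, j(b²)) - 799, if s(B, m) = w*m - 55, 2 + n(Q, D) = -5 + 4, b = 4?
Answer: -881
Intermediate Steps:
w = 9 (w = (-3)² = 9)
n(Q, D) = -3 (n(Q, D) = -2 + (-5 + 4) = -2 - 1 = -3)
j(T) = -3
s(B, m) = -55 + 9*m (s(B, m) = 9*m - 55 = -55 + 9*m)
s(58, j(b²)) - 799 = (-55 + 9*(-3)) - 799 = (-55 - 27) - 799 = -82 - 799 = -881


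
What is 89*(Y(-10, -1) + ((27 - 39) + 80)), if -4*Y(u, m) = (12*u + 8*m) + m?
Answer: 35689/4 ≈ 8922.3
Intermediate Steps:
Y(u, m) = -3*u - 9*m/4 (Y(u, m) = -((12*u + 8*m) + m)/4 = -((8*m + 12*u) + m)/4 = -(9*m + 12*u)/4 = -3*u - 9*m/4)
89*(Y(-10, -1) + ((27 - 39) + 80)) = 89*((-3*(-10) - 9/4*(-1)) + ((27 - 39) + 80)) = 89*((30 + 9/4) + (-12 + 80)) = 89*(129/4 + 68) = 89*(401/4) = 35689/4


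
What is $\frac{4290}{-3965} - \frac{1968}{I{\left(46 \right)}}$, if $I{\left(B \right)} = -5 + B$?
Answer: $- \frac{2994}{61} \approx -49.082$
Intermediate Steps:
$\frac{4290}{-3965} - \frac{1968}{I{\left(46 \right)}} = \frac{4290}{-3965} - \frac{1968}{-5 + 46} = 4290 \left(- \frac{1}{3965}\right) - \frac{1968}{41} = - \frac{66}{61} - 48 = - \frac{2994}{61}$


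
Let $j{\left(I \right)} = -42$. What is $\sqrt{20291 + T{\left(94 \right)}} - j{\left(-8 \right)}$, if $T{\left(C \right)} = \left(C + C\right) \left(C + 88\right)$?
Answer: $42 + \sqrt{54507} \approx 275.47$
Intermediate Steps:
$T{\left(C \right)} = 2 C \left(88 + C\right)$
$\sqrt{20291 + T{\left(94 \right)}} - j{\left(-8 \right)} = \sqrt{20291 + 2 \cdot 94 \left(88 + 94\right)} - -42 = \sqrt{20291 + 2 \cdot 94 \cdot 182} + 42 = \sqrt{20291 + 34216} + 42 = \sqrt{54507} + 42 = 42 + \sqrt{54507}$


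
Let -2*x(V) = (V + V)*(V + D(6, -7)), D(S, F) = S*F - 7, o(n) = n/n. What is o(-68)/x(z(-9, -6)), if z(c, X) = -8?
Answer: -1/456 ≈ -0.0021930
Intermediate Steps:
o(n) = 1
D(S, F) = -7 + F*S (D(S, F) = F*S - 7 = -7 + F*S)
x(V) = -V*(-49 + V) (x(V) = -(V + V)*(V + (-7 - 7*6))/2 = -2*V*(V + (-7 - 42))/2 = -2*V*(V - 49)/2 = -2*V*(-49 + V)/2 = -V*(-49 + V))
o(-68)/x(z(-9, -6)) = 1/(-8*(49 - 1*(-8))) = 1/(-8*(49 + 8)) = 1/(-8*57) = 1/(-456) = 1*(-1/456) = -1/456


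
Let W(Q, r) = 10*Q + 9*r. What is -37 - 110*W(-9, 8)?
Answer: 1943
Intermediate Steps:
W(Q, r) = 9*r + 10*Q
-37 - 110*W(-9, 8) = -37 - 110*(9*8 + 10*(-9)) = -37 - 110*(72 - 90) = -37 - 110*(-18) = -37 + 1980 = 1943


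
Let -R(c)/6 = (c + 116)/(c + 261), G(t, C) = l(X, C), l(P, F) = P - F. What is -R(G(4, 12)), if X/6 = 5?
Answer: 268/93 ≈ 2.8817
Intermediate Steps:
X = 30 (X = 6*5 = 30)
G(t, C) = 30 - C
R(c) = -6*(116 + c)/(261 + c) (R(c) = -6*(c + 116)/(c + 261) = -6*(116 + c)/(261 + c))
-R(G(4, 12)) = -6*(-116 - (30 - 1*12))/(261 + (30 - 1*12)) = -6*(-116 - (30 - 12))/(261 + (30 - 12)) = -6*(-116 - 1*18)/(261 + 18) = -6*(-116 - 18)/279 = -6*(-134)/279 = -1*(-268/93) = 268/93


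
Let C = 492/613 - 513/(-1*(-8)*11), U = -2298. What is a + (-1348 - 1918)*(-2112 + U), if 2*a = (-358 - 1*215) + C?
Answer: 1553886156195/107888 ≈ 1.4403e+7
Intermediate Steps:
C = -271173/53944 (C = 492*(1/613) - 513/(8*11) = 492/613 - 513/88 = -271173/53944 ≈ -5.0269)
a = -31181085/107888 (a = ((-358 - 1*215) - 271173/53944)/2 = ((-358 - 215) - 271173/53944)/2 = (-573 - 271173/53944)/2 = (½)*(-31181085/53944) = -31181085/107888 ≈ -289.01)
a + (-1348 - 1918)*(-2112 + U) = -31181085/107888 + (-1348 - 1918)*(-2112 - 2298) = -31181085/107888 - 3266*(-4410) = -31181085/107888 + 14403060 = 1553886156195/107888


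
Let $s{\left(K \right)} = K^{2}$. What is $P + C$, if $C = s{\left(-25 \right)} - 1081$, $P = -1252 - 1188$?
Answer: $-2896$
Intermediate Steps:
$P = -2440$
$C = -456$ ($C = \left(-25\right)^{2} - 1081 = 625 - 1081 = -456$)
$P + C = -2440 - 456 = -2896$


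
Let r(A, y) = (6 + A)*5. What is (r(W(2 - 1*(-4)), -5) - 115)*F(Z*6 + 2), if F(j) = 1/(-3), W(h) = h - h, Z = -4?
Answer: 85/3 ≈ 28.333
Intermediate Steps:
W(h) = 0
r(A, y) = 30 + 5*A
F(j) = -⅓
(r(W(2 - 1*(-4)), -5) - 115)*F(Z*6 + 2) = ((30 + 5*0) - 115)*(-⅓) = ((30 + 0) - 115)*(-⅓) = (30 - 115)*(-⅓) = -85*(-⅓) = 85/3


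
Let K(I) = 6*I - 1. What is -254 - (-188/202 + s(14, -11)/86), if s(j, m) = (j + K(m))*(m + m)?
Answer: -1157963/4343 ≈ -266.63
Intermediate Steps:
K(I) = -1 + 6*I
s(j, m) = 2*m*(-1 + j + 6*m) (s(j, m) = (j + (-1 + 6*m))*(m + m) = (-1 + j + 6*m)*(2*m) = 2*m*(-1 + j + 6*m))
-254 - (-188/202 + s(14, -11)/86) = -254 - (-188/202 + (2*(-11)*(-1 + 14 + 6*(-11)))/86) = -254 - (-188*1/202 + (2*(-11)*(-1 + 14 - 66))*(1/86)) = -254 - (-94/101 + (2*(-11)*(-53))*(1/86)) = -254 - (-94/101 + 1166*(1/86)) = -254 - (-94/101 + 583/43) = -254 - 1*54841/4343 = -254 - 54841/4343 = -1157963/4343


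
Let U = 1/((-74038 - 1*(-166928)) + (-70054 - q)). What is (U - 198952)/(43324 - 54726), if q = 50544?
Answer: 5512562017/315926616 ≈ 17.449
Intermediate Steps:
U = -1/27708 (U = 1/((-74038 - 1*(-166928)) + (-70054 - 1*50544)) = 1/((-74038 + 166928) + (-70054 - 50544)) = 1/(92890 - 120598) = 1/(-27708) = -1/27708 ≈ -3.6091e-5)
(U - 198952)/(43324 - 54726) = (-1/27708 - 198952)/(43324 - 54726) = -5512562017/27708/(-11402) = -5512562017/27708*(-1/11402) = 5512562017/315926616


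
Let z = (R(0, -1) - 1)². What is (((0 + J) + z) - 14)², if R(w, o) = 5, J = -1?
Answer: 1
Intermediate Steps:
z = 16 (z = (5 - 1)² = 4² = 16)
(((0 + J) + z) - 14)² = (((0 - 1) + 16) - 14)² = ((-1 + 16) - 14)² = (15 - 14)² = 1² = 1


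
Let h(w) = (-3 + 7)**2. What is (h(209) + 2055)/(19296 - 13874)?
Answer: 2071/5422 ≈ 0.38196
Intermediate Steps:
h(w) = 16 (h(w) = 4**2 = 16)
(h(209) + 2055)/(19296 - 13874) = (16 + 2055)/(19296 - 13874) = 2071/5422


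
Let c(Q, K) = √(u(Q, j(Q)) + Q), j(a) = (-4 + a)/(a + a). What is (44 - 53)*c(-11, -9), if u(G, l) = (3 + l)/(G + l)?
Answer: -9*I*√585206/227 ≈ -30.33*I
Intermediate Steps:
j(a) = (-4 + a)/(2*a) (j(a) = (-4 + a)/((2*a)) = (-4 + a)*(1/(2*a)) = (-4 + a)/(2*a))
u(G, l) = (3 + l)/(G + l)
c(Q, K) = √(Q + (3 + (-4 + Q)/(2*Q))/(Q + (-4 + Q)/(2*Q))) (c(Q, K) = √((3 + (-4 + Q)/(2*Q))/(Q + (-4 + Q)/(2*Q)) + Q) = √(Q + (3 + (-4 + Q)/(2*Q))/(Q + (-4 + Q)/(2*Q))))
(44 - 53)*c(-11, -9) = (44 - 53)*√((-4 + (-11)² + 2*(-11)³ + 3*(-11))/(-4 - 11 + 2*(-11)²)) = -9*√(-4 + 121 + 2*(-1331) - 33)/√(-4 - 11 + 2*121) = -9*√(-4 + 121 - 2662 - 33)/√(-4 - 11 + 242) = -9*I*√585206/227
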